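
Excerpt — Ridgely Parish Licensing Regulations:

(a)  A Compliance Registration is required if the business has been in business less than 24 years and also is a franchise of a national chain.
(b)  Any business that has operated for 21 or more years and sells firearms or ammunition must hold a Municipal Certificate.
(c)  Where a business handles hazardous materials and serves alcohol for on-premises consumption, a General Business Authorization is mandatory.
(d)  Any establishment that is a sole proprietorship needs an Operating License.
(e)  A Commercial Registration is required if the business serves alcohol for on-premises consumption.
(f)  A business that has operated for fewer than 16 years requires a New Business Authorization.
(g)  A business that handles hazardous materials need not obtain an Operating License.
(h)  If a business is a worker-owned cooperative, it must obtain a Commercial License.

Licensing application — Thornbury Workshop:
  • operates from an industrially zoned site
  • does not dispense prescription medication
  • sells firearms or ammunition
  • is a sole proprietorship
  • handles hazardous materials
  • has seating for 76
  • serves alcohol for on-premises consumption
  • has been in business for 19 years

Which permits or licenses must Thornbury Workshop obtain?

Commercial Registration, General Business Authorization

(a) years in business 19 < 24; is a sole proprietorship (not: is a franchise of a national chain) → Compliance Registration not required.
(b) years in business 19 < 21; sells firearms or ammunition → Municipal Certificate not required.
(c) handles hazardous materials; serves alcohol for on-premises consumption → General Business Authorization required.
(d) is a sole proprietorship → Operating License required.
(e) serves alcohol for on-premises consumption → Commercial Registration required.
(f) years in business 19 ≥ 16 → New Business Authorization not required.
(g) handles hazardous materials → exempt from Operating License.
(h) is a sole proprietorship (not: is a worker-owned cooperative) → Commercial License not required.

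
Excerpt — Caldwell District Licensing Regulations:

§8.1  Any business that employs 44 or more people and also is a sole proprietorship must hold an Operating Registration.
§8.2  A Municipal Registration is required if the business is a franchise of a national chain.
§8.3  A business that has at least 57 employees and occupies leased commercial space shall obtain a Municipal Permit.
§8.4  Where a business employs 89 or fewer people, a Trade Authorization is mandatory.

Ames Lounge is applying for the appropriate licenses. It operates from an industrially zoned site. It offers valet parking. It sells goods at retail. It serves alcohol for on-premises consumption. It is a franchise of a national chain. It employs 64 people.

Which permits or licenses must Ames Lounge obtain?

§8.1 employees 64 ≥ 44; is a franchise of a national chain (not: is a sole proprietorship) → Operating Registration not required.
§8.2 is a franchise of a national chain → Municipal Registration required.
§8.3 employees 64 ≥ 57; operates from an industrially zoned site (not: occupies leased commercial space) → Municipal Permit not required.
§8.4 employees 64 ≤ 89 → Trade Authorization required.

Municipal Registration, Trade Authorization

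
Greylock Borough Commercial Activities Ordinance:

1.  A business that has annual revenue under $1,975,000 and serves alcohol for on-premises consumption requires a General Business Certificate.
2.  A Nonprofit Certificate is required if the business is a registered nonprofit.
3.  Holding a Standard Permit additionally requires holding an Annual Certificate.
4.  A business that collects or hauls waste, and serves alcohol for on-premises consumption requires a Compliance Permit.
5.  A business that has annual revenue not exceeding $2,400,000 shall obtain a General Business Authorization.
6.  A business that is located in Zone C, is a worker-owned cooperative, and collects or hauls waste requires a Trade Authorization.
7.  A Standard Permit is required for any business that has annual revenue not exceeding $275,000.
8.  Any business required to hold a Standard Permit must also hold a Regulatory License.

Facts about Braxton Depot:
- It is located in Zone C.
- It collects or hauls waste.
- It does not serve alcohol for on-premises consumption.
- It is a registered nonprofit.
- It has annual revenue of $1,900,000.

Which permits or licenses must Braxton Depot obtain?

General Business Authorization, Nonprofit Certificate

1. revenue $1,900,000 < $1,975,000; does not serve alcohol for on-premises consumption → General Business Certificate not required.
2. is a registered nonprofit → Nonprofit Certificate required.
3. Standard Permit is not required → no effect.
4. collects or hauls waste; does not serve alcohol for on-premises consumption → Compliance Permit not required.
5. revenue $1,900,000 ≤ $2,400,000 → General Business Authorization required.
6. is located in Zone C; is a registered nonprofit (not: is a worker-owned cooperative); collects or hauls waste → Trade Authorization not required.
7. revenue $1,900,000 > $275,000 → Standard Permit not required.
8. Standard Permit is not required → no effect.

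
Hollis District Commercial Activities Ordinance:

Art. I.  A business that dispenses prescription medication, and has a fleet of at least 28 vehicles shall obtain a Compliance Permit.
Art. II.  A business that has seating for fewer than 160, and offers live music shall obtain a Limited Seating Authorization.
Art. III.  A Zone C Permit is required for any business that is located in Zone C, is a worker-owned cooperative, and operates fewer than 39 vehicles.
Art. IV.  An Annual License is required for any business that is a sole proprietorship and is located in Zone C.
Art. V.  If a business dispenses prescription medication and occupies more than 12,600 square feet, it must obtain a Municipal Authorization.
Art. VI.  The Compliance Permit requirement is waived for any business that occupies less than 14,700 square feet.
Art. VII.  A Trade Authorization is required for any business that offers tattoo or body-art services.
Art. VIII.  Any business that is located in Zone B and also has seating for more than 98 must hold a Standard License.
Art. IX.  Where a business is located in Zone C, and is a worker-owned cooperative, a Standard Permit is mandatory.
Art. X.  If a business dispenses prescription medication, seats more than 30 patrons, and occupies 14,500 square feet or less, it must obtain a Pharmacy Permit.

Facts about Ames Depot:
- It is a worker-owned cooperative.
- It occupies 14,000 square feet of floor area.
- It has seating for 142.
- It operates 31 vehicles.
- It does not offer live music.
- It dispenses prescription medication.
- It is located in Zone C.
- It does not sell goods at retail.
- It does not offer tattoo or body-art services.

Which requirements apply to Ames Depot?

Art. I. dispenses prescription medication; vehicles 31 ≥ 28 → Compliance Permit required.
Art. II. seating 142 < 160; does not offer live music → Limited Seating Authorization not required.
Art. III. is located in Zone C; is a worker-owned cooperative; vehicles 31 < 39 → Zone C Permit required.
Art. IV. is a worker-owned cooperative (not: is a sole proprietorship); is located in Zone C → Annual License not required.
Art. V. dispenses prescription medication; floor area 14,000 square feet > 12,600 square feet → Municipal Authorization required.
Art. VI. floor area 14,000 square feet < 14,700 square feet → exempt from Compliance Permit.
Art. VII. does not offer tattoo or body-art services → Trade Authorization not required.
Art. VIII. is located in Zone C (not: is located in Zone B); seating 142 > 98 → Standard License not required.
Art. IX. is located in Zone C; is a worker-owned cooperative → Standard Permit required.
Art. X. dispenses prescription medication; seating 142 > 30; floor area 14,000 square feet ≤ 14,500 square feet → Pharmacy Permit required.

Municipal Authorization, Pharmacy Permit, Standard Permit, Zone C Permit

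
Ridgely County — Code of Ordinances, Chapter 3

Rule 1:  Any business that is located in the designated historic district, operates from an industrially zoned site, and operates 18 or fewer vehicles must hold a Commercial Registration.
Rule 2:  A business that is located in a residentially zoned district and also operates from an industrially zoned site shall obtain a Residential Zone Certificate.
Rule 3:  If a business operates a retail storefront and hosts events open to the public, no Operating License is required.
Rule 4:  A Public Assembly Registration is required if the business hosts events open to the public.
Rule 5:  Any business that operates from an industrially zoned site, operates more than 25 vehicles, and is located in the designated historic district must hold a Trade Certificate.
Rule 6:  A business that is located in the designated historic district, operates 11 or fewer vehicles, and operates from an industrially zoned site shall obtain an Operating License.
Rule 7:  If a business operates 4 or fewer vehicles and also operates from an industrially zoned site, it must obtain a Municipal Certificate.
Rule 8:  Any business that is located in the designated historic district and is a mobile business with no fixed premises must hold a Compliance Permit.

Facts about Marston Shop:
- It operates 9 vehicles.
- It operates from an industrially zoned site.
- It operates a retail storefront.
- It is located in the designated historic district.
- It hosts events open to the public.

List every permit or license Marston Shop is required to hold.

Commercial Registration, Public Assembly Registration

Rule 1: is located in the designated historic district; operates from an industrially zoned site; vehicles 9 ≤ 18 → Commercial Registration required.
Rule 2: is located in the designated historic district (not: is located in a residentially zoned district); operates from an industrially zoned site → Residential Zone Certificate not required.
Rule 3: operates a retail storefront; hosts events open to the public → exempt from Operating License.
Rule 4: hosts events open to the public → Public Assembly Registration required.
Rule 5: operates from an industrially zoned site; vehicles 9 ≤ 25; is located in the designated historic district → Trade Certificate not required.
Rule 6: is located in the designated historic district; vehicles 9 ≤ 11; operates from an industrially zoned site → Operating License required.
Rule 7: vehicles 9 > 4; operates from an industrially zoned site → Municipal Certificate not required.
Rule 8: is located in the designated historic district; operates from an industrially zoned site (not: is a mobile business with no fixed premises) → Compliance Permit not required.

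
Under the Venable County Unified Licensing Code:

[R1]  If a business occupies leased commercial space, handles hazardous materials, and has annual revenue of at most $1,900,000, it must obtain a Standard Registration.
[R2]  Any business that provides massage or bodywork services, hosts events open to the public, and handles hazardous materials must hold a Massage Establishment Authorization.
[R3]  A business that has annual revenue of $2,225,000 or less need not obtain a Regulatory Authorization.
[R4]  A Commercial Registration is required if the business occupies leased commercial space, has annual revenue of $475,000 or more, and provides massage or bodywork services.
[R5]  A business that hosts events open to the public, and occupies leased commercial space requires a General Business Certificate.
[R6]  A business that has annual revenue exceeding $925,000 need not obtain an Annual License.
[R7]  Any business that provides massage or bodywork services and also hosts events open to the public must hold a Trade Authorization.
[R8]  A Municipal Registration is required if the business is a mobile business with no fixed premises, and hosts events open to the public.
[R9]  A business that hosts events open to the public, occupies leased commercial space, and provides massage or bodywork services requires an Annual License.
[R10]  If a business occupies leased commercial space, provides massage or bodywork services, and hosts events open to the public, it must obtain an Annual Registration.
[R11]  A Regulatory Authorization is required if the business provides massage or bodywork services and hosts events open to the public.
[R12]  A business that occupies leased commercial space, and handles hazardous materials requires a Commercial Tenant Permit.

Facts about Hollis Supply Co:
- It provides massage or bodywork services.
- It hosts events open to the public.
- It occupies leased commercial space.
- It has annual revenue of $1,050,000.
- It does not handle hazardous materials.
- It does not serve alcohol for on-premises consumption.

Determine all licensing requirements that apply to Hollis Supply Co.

Annual Registration, Commercial Registration, General Business Certificate, Trade Authorization

[R1] occupies leased commercial space; does not handle hazardous materials; revenue $1,050,000 ≤ $1,900,000 → Standard Registration not required.
[R2] provides massage or bodywork services; hosts events open to the public; does not handle hazardous materials → Massage Establishment Authorization not required.
[R3] revenue $1,050,000 ≤ $2,225,000 → exempt from Regulatory Authorization.
[R4] occupies leased commercial space; revenue $1,050,000 ≥ $475,000; provides massage or bodywork services → Commercial Registration required.
[R5] hosts events open to the public; occupies leased commercial space → General Business Certificate required.
[R6] revenue $1,050,000 > $925,000 → exempt from Annual License.
[R7] provides massage or bodywork services; hosts events open to the public → Trade Authorization required.
[R8] occupies leased commercial space (not: is a mobile business with no fixed premises); hosts events open to the public → Municipal Registration not required.
[R9] hosts events open to the public; occupies leased commercial space; provides massage or bodywork services → Annual License required.
[R10] occupies leased commercial space; provides massage or bodywork services; hosts events open to the public → Annual Registration required.
[R11] provides massage or bodywork services; hosts events open to the public → Regulatory Authorization required.
[R12] occupies leased commercial space; does not handle hazardous materials → Commercial Tenant Permit not required.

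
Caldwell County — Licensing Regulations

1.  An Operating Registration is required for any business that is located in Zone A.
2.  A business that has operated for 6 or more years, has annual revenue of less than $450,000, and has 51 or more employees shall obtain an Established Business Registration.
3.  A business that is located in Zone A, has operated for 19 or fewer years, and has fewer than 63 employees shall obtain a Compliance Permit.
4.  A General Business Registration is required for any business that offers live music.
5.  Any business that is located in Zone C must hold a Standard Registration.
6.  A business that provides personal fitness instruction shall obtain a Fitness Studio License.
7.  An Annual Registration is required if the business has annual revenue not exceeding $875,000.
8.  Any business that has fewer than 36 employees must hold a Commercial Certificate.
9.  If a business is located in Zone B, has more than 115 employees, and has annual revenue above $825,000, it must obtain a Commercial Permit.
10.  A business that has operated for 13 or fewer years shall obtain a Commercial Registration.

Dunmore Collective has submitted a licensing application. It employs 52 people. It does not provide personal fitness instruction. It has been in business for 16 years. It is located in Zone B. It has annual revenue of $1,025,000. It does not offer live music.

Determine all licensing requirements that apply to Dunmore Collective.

None

1. is located in Zone B (not: is located in Zone A) → Operating Registration not required.
2. years in business 16 ≥ 6; revenue $1,025,000 ≥ $450,000; employees 52 ≥ 51 → Established Business Registration not required.
3. is located in Zone B (not: is located in Zone A); years in business 16 ≤ 19; employees 52 < 63 → Compliance Permit not required.
4. does not offer live music → General Business Registration not required.
5. is located in Zone B (not: is located in Zone C) → Standard Registration not required.
6. does not provide personal fitness instruction → Fitness Studio License not required.
7. revenue $1,025,000 > $875,000 → Annual Registration not required.
8. employees 52 ≥ 36 → Commercial Certificate not required.
9. is located in Zone B; employees 52 ≤ 115; revenue $1,025,000 > $825,000 → Commercial Permit not required.
10. years in business 16 > 13 → Commercial Registration not required.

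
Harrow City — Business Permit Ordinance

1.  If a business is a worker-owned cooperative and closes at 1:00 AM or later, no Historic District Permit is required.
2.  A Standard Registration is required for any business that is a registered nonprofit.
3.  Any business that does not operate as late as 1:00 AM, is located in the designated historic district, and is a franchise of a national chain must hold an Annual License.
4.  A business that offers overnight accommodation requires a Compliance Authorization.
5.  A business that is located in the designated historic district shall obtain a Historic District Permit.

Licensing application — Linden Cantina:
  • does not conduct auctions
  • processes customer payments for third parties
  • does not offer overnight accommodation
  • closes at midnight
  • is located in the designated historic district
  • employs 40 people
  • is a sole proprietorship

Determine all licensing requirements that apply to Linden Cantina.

Historic District Permit

1. is a sole proprietorship (not: is a worker-owned cooperative); closes midnight, at/before 1:00 AM → Historic District Permit exemption does not apply.
2. is a sole proprietorship (not: is a registered nonprofit) → Standard Registration not required.
3. closes midnight, at/before 1:00 AM; is located in the designated historic district; is a sole proprietorship (not: is a franchise of a national chain) → Annual License not required.
4. does not offer overnight accommodation → Compliance Authorization not required.
5. is located in the designated historic district → Historic District Permit required.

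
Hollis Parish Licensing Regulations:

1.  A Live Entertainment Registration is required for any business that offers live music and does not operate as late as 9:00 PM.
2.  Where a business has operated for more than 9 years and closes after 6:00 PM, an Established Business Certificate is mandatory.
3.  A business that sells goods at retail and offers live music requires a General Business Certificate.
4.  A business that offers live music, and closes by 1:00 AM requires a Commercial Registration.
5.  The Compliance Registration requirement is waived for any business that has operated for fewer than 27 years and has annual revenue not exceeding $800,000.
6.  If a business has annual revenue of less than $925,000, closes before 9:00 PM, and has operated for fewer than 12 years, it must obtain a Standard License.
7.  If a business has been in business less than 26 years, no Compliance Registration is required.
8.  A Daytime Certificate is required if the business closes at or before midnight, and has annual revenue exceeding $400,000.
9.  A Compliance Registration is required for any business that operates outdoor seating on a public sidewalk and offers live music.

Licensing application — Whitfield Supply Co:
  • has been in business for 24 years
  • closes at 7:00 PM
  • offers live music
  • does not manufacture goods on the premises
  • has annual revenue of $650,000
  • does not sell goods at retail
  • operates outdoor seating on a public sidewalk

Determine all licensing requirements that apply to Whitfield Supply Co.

Commercial Registration, Daytime Certificate, Established Business Certificate, Live Entertainment Registration

1. offers live music; closes 7:00 PM, at/before 9:00 PM → Live Entertainment Registration required.
2. years in business 24 > 9; closes 7:00 PM, after 6:00 PM → Established Business Certificate required.
3. does not sell goods at retail; offers live music → General Business Certificate not required.
4. offers live music; closes 7:00 PM, at/before 1:00 AM → Commercial Registration required.
5. years in business 24 < 27; revenue $650,000 ≤ $800,000 → exempt from Compliance Registration.
6. revenue $650,000 < $925,000; closes 7:00 PM, at/before 9:00 PM; years in business 24 ≥ 12 → Standard License not required.
7. years in business 24 < 26 → exempt from Compliance Registration.
8. closes 7:00 PM, at/before midnight; revenue $650,000 > $400,000 → Daytime Certificate required.
9. operates outdoor seating on a public sidewalk; offers live music → Compliance Registration required.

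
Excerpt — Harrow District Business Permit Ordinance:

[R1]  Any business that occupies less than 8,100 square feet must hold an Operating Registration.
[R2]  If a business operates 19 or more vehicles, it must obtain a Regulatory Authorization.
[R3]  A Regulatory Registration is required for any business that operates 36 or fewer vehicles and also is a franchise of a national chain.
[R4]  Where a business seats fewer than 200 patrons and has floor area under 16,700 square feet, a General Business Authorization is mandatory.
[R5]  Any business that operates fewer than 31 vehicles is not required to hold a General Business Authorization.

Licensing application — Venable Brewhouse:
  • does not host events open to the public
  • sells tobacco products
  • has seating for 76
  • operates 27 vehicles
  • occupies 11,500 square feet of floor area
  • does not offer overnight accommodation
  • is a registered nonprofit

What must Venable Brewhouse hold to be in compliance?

Regulatory Authorization

[R1] floor area 11,500 square feet ≥ 8,100 square feet → Operating Registration not required.
[R2] vehicles 27 ≥ 19 → Regulatory Authorization required.
[R3] vehicles 27 ≤ 36; is a registered nonprofit (not: is a franchise of a national chain) → Regulatory Registration not required.
[R4] seating 76 < 200; floor area 11,500 square feet < 16,700 square feet → General Business Authorization required.
[R5] vehicles 27 < 31 → exempt from General Business Authorization.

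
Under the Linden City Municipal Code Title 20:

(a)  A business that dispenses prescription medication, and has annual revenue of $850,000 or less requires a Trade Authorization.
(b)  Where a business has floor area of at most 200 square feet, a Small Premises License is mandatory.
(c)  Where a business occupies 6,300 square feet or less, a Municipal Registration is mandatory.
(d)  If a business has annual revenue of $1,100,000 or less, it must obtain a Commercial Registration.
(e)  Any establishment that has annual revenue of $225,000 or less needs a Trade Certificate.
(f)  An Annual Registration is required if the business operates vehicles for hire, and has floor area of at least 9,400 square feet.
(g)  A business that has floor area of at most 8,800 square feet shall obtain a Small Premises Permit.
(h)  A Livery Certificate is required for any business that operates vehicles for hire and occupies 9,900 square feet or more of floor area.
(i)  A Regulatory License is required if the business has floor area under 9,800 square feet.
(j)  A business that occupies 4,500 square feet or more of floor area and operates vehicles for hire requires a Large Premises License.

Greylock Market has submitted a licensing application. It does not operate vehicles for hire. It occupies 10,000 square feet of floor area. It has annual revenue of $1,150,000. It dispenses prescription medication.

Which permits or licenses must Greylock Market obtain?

None

(a) dispenses prescription medication; revenue $1,150,000 > $850,000 → Trade Authorization not required.
(b) floor area 10,000 square feet > 200 square feet → Small Premises License not required.
(c) floor area 10,000 square feet > 6,300 square feet → Municipal Registration not required.
(d) revenue $1,150,000 > $1,100,000 → Commercial Registration not required.
(e) revenue $1,150,000 > $225,000 → Trade Certificate not required.
(f) does not operate vehicles for hire; floor area 10,000 square feet ≥ 9,400 square feet → Annual Registration not required.
(g) floor area 10,000 square feet > 8,800 square feet → Small Premises Permit not required.
(h) does not operate vehicles for hire; floor area 10,000 square feet ≥ 9,900 square feet → Livery Certificate not required.
(i) floor area 10,000 square feet ≥ 9,800 square feet → Regulatory License not required.
(j) floor area 10,000 square feet ≥ 4,500 square feet; does not operate vehicles for hire → Large Premises License not required.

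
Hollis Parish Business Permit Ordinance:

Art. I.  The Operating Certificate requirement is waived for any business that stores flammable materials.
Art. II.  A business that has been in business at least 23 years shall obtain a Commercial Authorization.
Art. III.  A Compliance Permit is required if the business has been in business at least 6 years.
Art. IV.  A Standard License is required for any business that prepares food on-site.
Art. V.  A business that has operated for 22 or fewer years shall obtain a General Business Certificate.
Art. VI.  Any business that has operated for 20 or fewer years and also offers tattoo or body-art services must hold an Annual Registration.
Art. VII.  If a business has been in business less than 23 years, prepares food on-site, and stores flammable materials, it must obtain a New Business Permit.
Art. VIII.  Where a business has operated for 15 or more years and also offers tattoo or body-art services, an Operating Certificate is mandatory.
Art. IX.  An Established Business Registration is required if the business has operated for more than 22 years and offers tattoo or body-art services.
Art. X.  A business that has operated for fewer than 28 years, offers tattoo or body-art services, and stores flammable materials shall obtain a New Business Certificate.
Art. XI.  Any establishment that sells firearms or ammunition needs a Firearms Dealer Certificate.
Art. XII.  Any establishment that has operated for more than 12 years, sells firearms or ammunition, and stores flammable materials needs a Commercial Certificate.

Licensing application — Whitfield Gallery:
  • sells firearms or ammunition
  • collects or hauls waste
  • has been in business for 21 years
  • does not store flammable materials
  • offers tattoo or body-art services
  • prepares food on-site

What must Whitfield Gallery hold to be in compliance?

Compliance Permit, Firearms Dealer Certificate, General Business Certificate, Operating Certificate, Standard License

Art. I. does not store flammable materials → Operating Certificate exemption does not apply.
Art. II. years in business 21 < 23 → Commercial Authorization not required.
Art. III. years in business 21 ≥ 6 → Compliance Permit required.
Art. IV. prepares food on-site → Standard License required.
Art. V. years in business 21 ≤ 22 → General Business Certificate required.
Art. VI. years in business 21 > 20; offers tattoo or body-art services → Annual Registration not required.
Art. VII. years in business 21 < 23; prepares food on-site; does not store flammable materials → New Business Permit not required.
Art. VIII. years in business 21 ≥ 15; offers tattoo or body-art services → Operating Certificate required.
Art. IX. years in business 21 ≤ 22; offers tattoo or body-art services → Established Business Registration not required.
Art. X. years in business 21 < 28; offers tattoo or body-art services; does not store flammable materials → New Business Certificate not required.
Art. XI. sells firearms or ammunition → Firearms Dealer Certificate required.
Art. XII. years in business 21 > 12; sells firearms or ammunition; does not store flammable materials → Commercial Certificate not required.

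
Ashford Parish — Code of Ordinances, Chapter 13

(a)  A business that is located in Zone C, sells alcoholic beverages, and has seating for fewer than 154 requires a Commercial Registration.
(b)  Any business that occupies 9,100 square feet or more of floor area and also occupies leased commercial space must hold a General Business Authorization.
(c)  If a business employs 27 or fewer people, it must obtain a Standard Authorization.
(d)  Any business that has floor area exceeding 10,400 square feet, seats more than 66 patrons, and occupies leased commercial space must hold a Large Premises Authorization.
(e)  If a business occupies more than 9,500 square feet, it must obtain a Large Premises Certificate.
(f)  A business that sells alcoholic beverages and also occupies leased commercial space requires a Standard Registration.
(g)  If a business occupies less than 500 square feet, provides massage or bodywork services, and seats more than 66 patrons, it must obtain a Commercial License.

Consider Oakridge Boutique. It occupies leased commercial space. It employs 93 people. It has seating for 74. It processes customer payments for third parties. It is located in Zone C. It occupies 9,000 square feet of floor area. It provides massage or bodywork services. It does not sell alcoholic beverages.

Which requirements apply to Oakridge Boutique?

(a) is located in Zone C; does not sell alcoholic beverages; seating 74 < 154 → Commercial Registration not required.
(b) floor area 9,000 square feet < 9,100 square feet; occupies leased commercial space → General Business Authorization not required.
(c) employees 93 > 27 → Standard Authorization not required.
(d) floor area 9,000 square feet ≤ 10,400 square feet; seating 74 > 66; occupies leased commercial space → Large Premises Authorization not required.
(e) floor area 9,000 square feet ≤ 9,500 square feet → Large Premises Certificate not required.
(f) does not sell alcoholic beverages; occupies leased commercial space → Standard Registration not required.
(g) floor area 9,000 square feet ≥ 500 square feet; provides massage or bodywork services; seating 74 > 66 → Commercial License not required.

None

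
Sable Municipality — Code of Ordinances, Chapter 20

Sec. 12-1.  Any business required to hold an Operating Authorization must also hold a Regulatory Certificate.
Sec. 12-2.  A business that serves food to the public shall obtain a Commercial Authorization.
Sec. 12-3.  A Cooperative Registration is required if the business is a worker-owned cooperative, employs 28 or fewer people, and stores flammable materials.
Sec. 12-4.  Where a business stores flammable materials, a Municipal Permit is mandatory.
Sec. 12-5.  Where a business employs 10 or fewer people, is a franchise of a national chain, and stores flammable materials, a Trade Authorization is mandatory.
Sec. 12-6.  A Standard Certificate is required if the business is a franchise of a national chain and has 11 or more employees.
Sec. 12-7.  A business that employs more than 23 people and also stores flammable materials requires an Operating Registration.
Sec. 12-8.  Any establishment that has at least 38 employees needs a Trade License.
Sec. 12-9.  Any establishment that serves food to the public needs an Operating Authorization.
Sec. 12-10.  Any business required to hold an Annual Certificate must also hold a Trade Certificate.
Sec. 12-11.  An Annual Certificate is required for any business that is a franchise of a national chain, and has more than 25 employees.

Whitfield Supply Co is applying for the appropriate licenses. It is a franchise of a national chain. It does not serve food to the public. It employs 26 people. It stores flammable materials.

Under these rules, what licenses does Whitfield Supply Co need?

Annual Certificate, Municipal Permit, Operating Registration, Standard Certificate, Trade Certificate

Sec. 12-1. Operating Authorization is not required → no effect.
Sec. 12-2. does not serve food to the public → Commercial Authorization not required.
Sec. 12-3. is a franchise of a national chain (not: is a worker-owned cooperative); employees 26 ≤ 28; stores flammable materials → Cooperative Registration not required.
Sec. 12-4. stores flammable materials → Municipal Permit required.
Sec. 12-5. employees 26 > 10; is a franchise of a national chain; stores flammable materials → Trade Authorization not required.
Sec. 12-6. is a franchise of a national chain; employees 26 ≥ 11 → Standard Certificate required.
Sec. 12-7. employees 26 > 23; stores flammable materials → Operating Registration required.
Sec. 12-8. employees 26 < 38 → Trade License not required.
Sec. 12-9. does not serve food to the public → Operating Authorization not required.
Sec. 12-10. Annual Certificate is required → Trade Certificate also required.
Sec. 12-11. is a franchise of a national chain; employees 26 > 25 → Annual Certificate required.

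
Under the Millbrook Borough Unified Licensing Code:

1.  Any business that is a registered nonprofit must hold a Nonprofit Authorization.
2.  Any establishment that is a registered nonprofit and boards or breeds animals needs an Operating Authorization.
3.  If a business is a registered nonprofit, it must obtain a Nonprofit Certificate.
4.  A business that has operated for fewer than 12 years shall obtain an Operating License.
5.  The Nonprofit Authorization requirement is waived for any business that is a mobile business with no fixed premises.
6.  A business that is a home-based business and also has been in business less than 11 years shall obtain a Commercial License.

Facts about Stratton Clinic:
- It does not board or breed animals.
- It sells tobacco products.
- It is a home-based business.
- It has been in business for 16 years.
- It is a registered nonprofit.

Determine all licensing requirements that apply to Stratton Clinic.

Nonprofit Authorization, Nonprofit Certificate

1. is a registered nonprofit → Nonprofit Authorization required.
2. is a registered nonprofit; does not board or breed animals → Operating Authorization not required.
3. is a registered nonprofit → Nonprofit Certificate required.
4. years in business 16 ≥ 12 → Operating License not required.
5. is a home-based business (not: is a mobile business with no fixed premises) → Nonprofit Authorization exemption does not apply.
6. is a home-based business; years in business 16 ≥ 11 → Commercial License not required.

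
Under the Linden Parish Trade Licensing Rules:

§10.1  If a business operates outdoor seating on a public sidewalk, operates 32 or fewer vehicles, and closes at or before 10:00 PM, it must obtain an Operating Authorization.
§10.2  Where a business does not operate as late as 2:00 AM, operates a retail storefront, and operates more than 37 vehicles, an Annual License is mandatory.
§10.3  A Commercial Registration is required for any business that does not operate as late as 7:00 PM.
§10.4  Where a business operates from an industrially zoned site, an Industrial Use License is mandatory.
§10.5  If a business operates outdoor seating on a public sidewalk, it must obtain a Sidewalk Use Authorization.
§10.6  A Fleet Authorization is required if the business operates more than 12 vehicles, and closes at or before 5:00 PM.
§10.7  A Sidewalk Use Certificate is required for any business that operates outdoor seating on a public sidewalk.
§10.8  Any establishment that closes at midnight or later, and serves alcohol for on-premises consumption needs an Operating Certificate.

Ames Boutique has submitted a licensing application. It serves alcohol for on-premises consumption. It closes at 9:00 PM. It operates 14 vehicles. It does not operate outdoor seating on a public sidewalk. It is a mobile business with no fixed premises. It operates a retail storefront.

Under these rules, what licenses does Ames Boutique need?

§10.1 does not operate outdoor seating on a public sidewalk; vehicles 14 ≤ 32; closes 9:00 PM, at/before 10:00 PM → Operating Authorization not required.
§10.2 closes 9:00 PM, at/before 2:00 AM; operates a retail storefront; vehicles 14 ≤ 37 → Annual License not required.
§10.3 closes 9:00 PM, after 7:00 PM → Commercial Registration not required.
§10.4 is a mobile business with no fixed premises (not: operates from an industrially zoned site) → Industrial Use License not required.
§10.5 does not operate outdoor seating on a public sidewalk → Sidewalk Use Authorization not required.
§10.6 vehicles 14 > 12; closes 9:00 PM, after 5:00 PM → Fleet Authorization not required.
§10.7 does not operate outdoor seating on a public sidewalk → Sidewalk Use Certificate not required.
§10.8 closes 9:00 PM, at/before midnight; serves alcohol for on-premises consumption → Operating Certificate not required.

None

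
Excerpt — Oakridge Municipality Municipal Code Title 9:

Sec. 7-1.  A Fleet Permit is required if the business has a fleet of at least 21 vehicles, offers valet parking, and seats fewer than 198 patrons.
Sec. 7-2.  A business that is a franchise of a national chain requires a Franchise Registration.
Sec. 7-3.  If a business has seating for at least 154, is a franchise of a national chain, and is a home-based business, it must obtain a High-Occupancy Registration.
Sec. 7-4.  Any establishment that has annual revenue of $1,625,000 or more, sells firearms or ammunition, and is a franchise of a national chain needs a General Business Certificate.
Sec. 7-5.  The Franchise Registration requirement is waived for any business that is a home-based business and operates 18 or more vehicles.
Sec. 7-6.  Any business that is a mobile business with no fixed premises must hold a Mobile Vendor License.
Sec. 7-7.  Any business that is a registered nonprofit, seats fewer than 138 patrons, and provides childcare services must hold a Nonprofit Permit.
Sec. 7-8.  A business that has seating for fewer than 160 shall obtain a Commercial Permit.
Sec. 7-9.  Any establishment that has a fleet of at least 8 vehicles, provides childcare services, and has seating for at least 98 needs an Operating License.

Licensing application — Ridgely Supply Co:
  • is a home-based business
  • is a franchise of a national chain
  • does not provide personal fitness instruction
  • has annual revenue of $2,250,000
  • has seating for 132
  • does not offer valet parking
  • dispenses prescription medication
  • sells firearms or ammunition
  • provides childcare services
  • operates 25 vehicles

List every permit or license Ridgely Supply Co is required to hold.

Commercial Permit, General Business Certificate, Operating License

Sec. 7-1. vehicles 25 ≥ 21; does not offer valet parking; seating 132 < 198 → Fleet Permit not required.
Sec. 7-2. is a franchise of a national chain → Franchise Registration required.
Sec. 7-3. seating 132 < 154; is a franchise of a national chain; is a home-based business → High-Occupancy Registration not required.
Sec. 7-4. revenue $2,250,000 ≥ $1,625,000; sells firearms or ammunition; is a franchise of a national chain → General Business Certificate required.
Sec. 7-5. is a home-based business; vehicles 25 ≥ 18 → exempt from Franchise Registration.
Sec. 7-6. is a home-based business (not: is a mobile business with no fixed premises) → Mobile Vendor License not required.
Sec. 7-7. is a franchise of a national chain (not: is a registered nonprofit); seating 132 < 138; provides childcare services → Nonprofit Permit not required.
Sec. 7-8. seating 132 < 160 → Commercial Permit required.
Sec. 7-9. vehicles 25 ≥ 8; provides childcare services; seating 132 ≥ 98 → Operating License required.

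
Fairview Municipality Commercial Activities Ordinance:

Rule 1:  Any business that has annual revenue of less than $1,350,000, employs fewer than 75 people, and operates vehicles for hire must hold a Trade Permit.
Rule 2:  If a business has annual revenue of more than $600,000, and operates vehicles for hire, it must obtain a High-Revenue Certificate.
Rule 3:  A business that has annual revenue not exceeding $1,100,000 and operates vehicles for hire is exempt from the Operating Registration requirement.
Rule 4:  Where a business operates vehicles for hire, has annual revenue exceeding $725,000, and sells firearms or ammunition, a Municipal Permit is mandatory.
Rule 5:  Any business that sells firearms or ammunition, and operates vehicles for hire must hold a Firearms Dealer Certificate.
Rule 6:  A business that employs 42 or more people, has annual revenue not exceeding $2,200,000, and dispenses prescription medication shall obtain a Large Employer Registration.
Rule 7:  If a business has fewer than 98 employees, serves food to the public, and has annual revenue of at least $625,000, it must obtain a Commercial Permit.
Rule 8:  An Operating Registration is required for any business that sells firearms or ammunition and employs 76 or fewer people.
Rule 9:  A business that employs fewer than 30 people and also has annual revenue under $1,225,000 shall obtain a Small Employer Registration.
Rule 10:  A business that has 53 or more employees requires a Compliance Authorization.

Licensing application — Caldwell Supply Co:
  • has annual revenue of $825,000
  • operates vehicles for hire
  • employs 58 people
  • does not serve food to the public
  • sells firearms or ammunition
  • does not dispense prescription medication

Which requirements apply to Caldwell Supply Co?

Rule 1: revenue $825,000 < $1,350,000; employees 58 < 75; operates vehicles for hire → Trade Permit required.
Rule 2: revenue $825,000 > $600,000; operates vehicles for hire → High-Revenue Certificate required.
Rule 3: revenue $825,000 ≤ $1,100,000; operates vehicles for hire → exempt from Operating Registration.
Rule 4: operates vehicles for hire; revenue $825,000 > $725,000; sells firearms or ammunition → Municipal Permit required.
Rule 5: sells firearms or ammunition; operates vehicles for hire → Firearms Dealer Certificate required.
Rule 6: employees 58 ≥ 42; revenue $825,000 ≤ $2,200,000; does not dispense prescription medication → Large Employer Registration not required.
Rule 7: employees 58 < 98; does not serve food to the public; revenue $825,000 ≥ $625,000 → Commercial Permit not required.
Rule 8: sells firearms or ammunition; employees 58 ≤ 76 → Operating Registration required.
Rule 9: employees 58 ≥ 30; revenue $825,000 < $1,225,000 → Small Employer Registration not required.
Rule 10: employees 58 ≥ 53 → Compliance Authorization required.

Compliance Authorization, Firearms Dealer Certificate, High-Revenue Certificate, Municipal Permit, Trade Permit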